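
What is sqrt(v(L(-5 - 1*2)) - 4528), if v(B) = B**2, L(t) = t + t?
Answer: 38*I*sqrt(3) ≈ 65.818*I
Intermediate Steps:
L(t) = 2*t
sqrt(v(L(-5 - 1*2)) - 4528) = sqrt((2*(-5 - 1*2))**2 - 4528) = sqrt((2*(-5 - 2))**2 - 4528) = sqrt((2*(-7))**2 - 4528) = sqrt((-14)**2 - 4528) = sqrt(196 - 4528) = sqrt(-4332) = 38*I*sqrt(3)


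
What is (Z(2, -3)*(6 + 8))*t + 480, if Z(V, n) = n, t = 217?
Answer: -8634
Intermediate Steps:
(Z(2, -3)*(6 + 8))*t + 480 = -3*(6 + 8)*217 + 480 = -3*14*217 + 480 = -42*217 + 480 = -9114 + 480 = -8634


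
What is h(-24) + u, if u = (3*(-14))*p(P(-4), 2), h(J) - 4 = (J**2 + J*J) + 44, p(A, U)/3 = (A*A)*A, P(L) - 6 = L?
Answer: 192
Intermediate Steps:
P(L) = 6 + L
p(A, U) = 3*A**3 (p(A, U) = 3*((A*A)*A) = 3*(A**2*A) = 3*A**3)
h(J) = 48 + 2*J**2 (h(J) = 4 + ((J**2 + J*J) + 44) = 4 + ((J**2 + J**2) + 44) = 4 + (2*J**2 + 44) = 4 + (44 + 2*J**2) = 48 + 2*J**2)
u = -1008 (u = (3*(-14))*(3*(6 - 4)**3) = -126*2**3 = -126*8 = -42*24 = -1008)
h(-24) + u = (48 + 2*(-24)**2) - 1008 = (48 + 2*576) - 1008 = (48 + 1152) - 1008 = 1200 - 1008 = 192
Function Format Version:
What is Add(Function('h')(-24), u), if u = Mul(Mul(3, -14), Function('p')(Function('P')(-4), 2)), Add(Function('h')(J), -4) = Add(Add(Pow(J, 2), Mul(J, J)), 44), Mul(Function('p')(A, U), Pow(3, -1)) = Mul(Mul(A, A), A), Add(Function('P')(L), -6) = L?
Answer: 192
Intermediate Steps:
Function('P')(L) = Add(6, L)
Function('p')(A, U) = Mul(3, Pow(A, 3)) (Function('p')(A, U) = Mul(3, Mul(Mul(A, A), A)) = Mul(3, Mul(Pow(A, 2), A)) = Mul(3, Pow(A, 3)))
Function('h')(J) = Add(48, Mul(2, Pow(J, 2))) (Function('h')(J) = Add(4, Add(Add(Pow(J, 2), Mul(J, J)), 44)) = Add(4, Add(Add(Pow(J, 2), Pow(J, 2)), 44)) = Add(4, Add(Mul(2, Pow(J, 2)), 44)) = Add(4, Add(44, Mul(2, Pow(J, 2)))) = Add(48, Mul(2, Pow(J, 2))))
u = -1008 (u = Mul(Mul(3, -14), Mul(3, Pow(Add(6, -4), 3))) = Mul(-42, Mul(3, Pow(2, 3))) = Mul(-42, Mul(3, 8)) = Mul(-42, 24) = -1008)
Add(Function('h')(-24), u) = Add(Add(48, Mul(2, Pow(-24, 2))), -1008) = Add(Add(48, Mul(2, 576)), -1008) = Add(Add(48, 1152), -1008) = Add(1200, -1008) = 192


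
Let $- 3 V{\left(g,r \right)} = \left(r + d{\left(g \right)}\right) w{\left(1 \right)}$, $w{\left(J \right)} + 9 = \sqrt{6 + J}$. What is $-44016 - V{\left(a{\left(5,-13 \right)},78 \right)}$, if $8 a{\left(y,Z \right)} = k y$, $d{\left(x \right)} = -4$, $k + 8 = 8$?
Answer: $-44238 + \frac{74 \sqrt{7}}{3} \approx -44173.0$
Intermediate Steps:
$k = 0$ ($k = -8 + 8 = 0$)
$a{\left(y,Z \right)} = 0$ ($a{\left(y,Z \right)} = \frac{0 y}{8} = \frac{1}{8} \cdot 0 = 0$)
$w{\left(J \right)} = -9 + \sqrt{6 + J}$
$V{\left(g,r \right)} = - \frac{\left(-9 + \sqrt{7}\right) \left(-4 + r\right)}{3}$ ($V{\left(g,r \right)} = - \frac{\left(r - 4\right) \left(-9 + \sqrt{6 + 1}\right)}{3} = - \frac{\left(-4 + r\right) \left(-9 + \sqrt{7}\right)}{3} = - \frac{\left(-9 + \sqrt{7}\right) \left(-4 + r\right)}{3}$)
$-44016 - V{\left(a{\left(5,-13 \right)},78 \right)} = -44016 - \frac{\left(-4 + 78\right) \left(9 - \sqrt{7}\right)}{3} = -44016 - \frac{1}{3} \cdot 74 \left(9 - \sqrt{7}\right) = -44016 - \left(222 - \frac{74 \sqrt{7}}{3}\right) = -44238 + \frac{74 \sqrt{7}}{3}$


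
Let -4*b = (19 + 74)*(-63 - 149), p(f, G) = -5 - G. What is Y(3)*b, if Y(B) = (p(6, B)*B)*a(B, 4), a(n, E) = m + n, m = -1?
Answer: -236592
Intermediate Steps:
a(n, E) = -1 + n
Y(B) = B*(-1 + B)*(-5 - B) (Y(B) = ((-5 - B)*B)*(-1 + B) = (B*(-5 - B))*(-1 + B) = B*(-1 + B)*(-5 - B))
b = 4929 (b = -(19 + 74)*(-63 - 149)/4 = -93*(-212)/4 = -¼*(-19716) = 4929)
Y(3)*b = -1*3*(-1 + 3)*(5 + 3)*4929 = -1*3*2*8*4929 = -48*4929 = -236592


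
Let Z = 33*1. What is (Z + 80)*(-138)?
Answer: -15594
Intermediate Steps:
Z = 33
(Z + 80)*(-138) = (33 + 80)*(-138) = 113*(-138) = -15594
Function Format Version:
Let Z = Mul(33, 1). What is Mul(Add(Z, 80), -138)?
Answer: -15594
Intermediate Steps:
Z = 33
Mul(Add(Z, 80), -138) = Mul(Add(33, 80), -138) = Mul(113, -138) = -15594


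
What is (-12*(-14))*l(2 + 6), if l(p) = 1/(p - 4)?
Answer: 42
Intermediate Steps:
l(p) = 1/(-4 + p)
(-12*(-14))*l(2 + 6) = (-12*(-14))/(-4 + (2 + 6)) = 168/(-4 + 8) = 168/4 = 168*(¼) = 42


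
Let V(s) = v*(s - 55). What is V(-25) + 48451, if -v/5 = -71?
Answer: 20051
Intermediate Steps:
v = 355 (v = -5*(-71) = 355)
V(s) = -19525 + 355*s (V(s) = 355*(s - 55) = 355*(-55 + s) = -19525 + 355*s)
V(-25) + 48451 = (-19525 + 355*(-25)) + 48451 = (-19525 - 8875) + 48451 = -28400 + 48451 = 20051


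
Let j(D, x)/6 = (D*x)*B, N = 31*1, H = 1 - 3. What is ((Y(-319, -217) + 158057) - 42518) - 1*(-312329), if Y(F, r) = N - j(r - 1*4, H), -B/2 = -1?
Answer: 422595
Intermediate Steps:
B = 2 (B = -2*(-1) = 2)
H = -2
N = 31
j(D, x) = 12*D*x (j(D, x) = 6*((D*x)*2) = 6*(2*D*x) = 12*D*x)
Y(F, r) = -65 + 24*r (Y(F, r) = 31 - 12*(r - 1*4)*(-2) = 31 - 12*(r - 4)*(-2) = 31 - 12*(-4 + r)*(-2) = 31 - (96 - 24*r) = 31 + (-96 + 24*r) = -65 + 24*r)
((Y(-319, -217) + 158057) - 42518) - 1*(-312329) = (((-65 + 24*(-217)) + 158057) - 42518) - 1*(-312329) = (((-65 - 5208) + 158057) - 42518) + 312329 = ((-5273 + 158057) - 42518) + 312329 = (152784 - 42518) + 312329 = 110266 + 312329 = 422595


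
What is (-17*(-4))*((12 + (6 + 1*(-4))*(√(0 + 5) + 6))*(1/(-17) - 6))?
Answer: -9888 - 824*√5 ≈ -11731.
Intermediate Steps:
(-17*(-4))*((12 + (6 + 1*(-4))*(√(0 + 5) + 6))*(1/(-17) - 6)) = 68*((12 + (6 - 4)*(√5 + 6))*(-1/17 - 6)) = 68*((12 + 2*(6 + √5))*(-103/17)) = 68*((12 + (12 + 2*√5))*(-103/17)) = 68*((24 + 2*√5)*(-103/17)) = 68*(-2472/17 - 206*√5/17) = -9888 - 824*√5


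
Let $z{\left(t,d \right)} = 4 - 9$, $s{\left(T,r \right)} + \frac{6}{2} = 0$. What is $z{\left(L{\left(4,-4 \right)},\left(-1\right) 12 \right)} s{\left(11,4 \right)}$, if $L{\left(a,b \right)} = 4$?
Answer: $15$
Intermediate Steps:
$s{\left(T,r \right)} = -3$ ($s{\left(T,r \right)} = -3 + 0 = -3$)
$z{\left(t,d \right)} = -5$ ($z{\left(t,d \right)} = 4 - 9 = -5$)
$z{\left(L{\left(4,-4 \right)},\left(-1\right) 12 \right)} s{\left(11,4 \right)} = \left(-5\right) \left(-3\right) = 15$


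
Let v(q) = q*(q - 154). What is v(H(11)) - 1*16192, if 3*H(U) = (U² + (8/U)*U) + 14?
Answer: -191345/9 ≈ -21261.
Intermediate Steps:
H(U) = 22/3 + U²/3 (H(U) = ((U² + (8/U)*U) + 14)/3 = ((U² + 8) + 14)/3 = ((8 + U²) + 14)/3 = (22 + U²)/3 = 22/3 + U²/3)
v(q) = q*(-154 + q)
v(H(11)) - 1*16192 = (22/3 + (⅓)*11²)*(-154 + (22/3 + (⅓)*11²)) - 1*16192 = (22/3 + (⅓)*121)*(-154 + (22/3 + (⅓)*121)) - 16192 = (22/3 + 121/3)*(-154 + (22/3 + 121/3)) - 16192 = 143*(-154 + 143/3)/3 - 16192 = (143/3)*(-319/3) - 16192 = -45617/9 - 16192 = -191345/9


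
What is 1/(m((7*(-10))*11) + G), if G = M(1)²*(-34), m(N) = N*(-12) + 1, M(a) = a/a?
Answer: 1/9207 ≈ 0.00010861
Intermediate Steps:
M(a) = 1
m(N) = 1 - 12*N (m(N) = -12*N + 1 = 1 - 12*N)
G = -34 (G = 1²*(-34) = 1*(-34) = -34)
1/(m((7*(-10))*11) + G) = 1/((1 - 12*7*(-10)*11) - 34) = 1/((1 - (-840)*11) - 34) = 1/((1 - 12*(-770)) - 34) = 1/((1 + 9240) - 34) = 1/(9241 - 34) = 1/9207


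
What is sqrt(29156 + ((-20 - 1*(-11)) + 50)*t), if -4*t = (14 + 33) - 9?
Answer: sqrt(115066)/2 ≈ 169.61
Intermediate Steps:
t = -19/2 (t = -((14 + 33) - 9)/4 = -(47 - 9)/4 = -1/4*38 = -19/2 ≈ -9.5000)
sqrt(29156 + ((-20 - 1*(-11)) + 50)*t) = sqrt(29156 + ((-20 - 1*(-11)) + 50)*(-19/2)) = sqrt(29156 + ((-20 + 11) + 50)*(-19/2)) = sqrt(29156 + (-9 + 50)*(-19/2)) = sqrt(29156 + 41*(-19/2)) = sqrt(29156 - 779/2) = sqrt(57533/2) = sqrt(115066)/2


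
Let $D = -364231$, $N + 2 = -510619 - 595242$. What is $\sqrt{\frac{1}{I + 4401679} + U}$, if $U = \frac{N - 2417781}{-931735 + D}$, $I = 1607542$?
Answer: $\frac{\sqrt{41225128694124515279195735}}{3893873051243} \approx 1.6489$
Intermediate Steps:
$N = -1105863$ ($N = -2 - 1105861 = -1105863$)
$U = \frac{1761822}{647983}$ ($U = \frac{-1105863 - 2417781}{-931735 - 364231} = - \frac{3523644}{-1295966} = \left(-3523644\right) \left(- \frac{1}{1295966}\right) = \frac{1761822}{647983} \approx 2.7189$)
$\sqrt{\frac{1}{I + 4401679} + U} = \sqrt{\frac{1}{1607542 + 4401679} + \frac{1761822}{647983}} = \sqrt{\frac{1}{6009221} + \frac{1761822}{647983}} = \sqrt{\frac{10587178408645}{3893873051243}} = \frac{\sqrt{41225128694124515279195735}}{3893873051243}$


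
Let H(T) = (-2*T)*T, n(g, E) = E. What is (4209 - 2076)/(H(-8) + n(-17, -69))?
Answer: -2133/197 ≈ -10.827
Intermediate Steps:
H(T) = -2*T²
(4209 - 2076)/(H(-8) + n(-17, -69)) = (4209 - 2076)/(-2*(-8)² - 69) = 2133/(-2*64 - 69) = 2133/(-128 - 69) = 2133/(-197) = 2133*(-1/197) = -2133/197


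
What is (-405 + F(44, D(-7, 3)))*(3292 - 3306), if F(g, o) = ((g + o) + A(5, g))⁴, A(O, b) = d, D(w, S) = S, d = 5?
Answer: -102356954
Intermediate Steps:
A(O, b) = 5
F(g, o) = (5 + g + o)⁴ (F(g, o) = ((g + o) + 5)⁴ = (5 + g + o)⁴)
(-405 + F(44, D(-7, 3)))*(3292 - 3306) = (-405 + (5 + 44 + 3)⁴)*(3292 - 3306) = (-405 + 52⁴)*(-14) = (-405 + 7311616)*(-14) = 7311211*(-14) = -102356954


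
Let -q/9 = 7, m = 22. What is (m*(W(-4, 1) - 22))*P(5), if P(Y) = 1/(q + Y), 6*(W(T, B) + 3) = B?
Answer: 1639/174 ≈ 9.4195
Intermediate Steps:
q = -63 (q = -9*7 = -63)
W(T, B) = -3 + B/6
P(Y) = 1/(-63 + Y)
(m*(W(-4, 1) - 22))*P(5) = (22*((-3 + (⅙)*1) - 22))/(-63 + 5) = (22*((-3 + ⅙) - 22))/(-58) = (22*(-17/6 - 22))*(-1/58) = (22*(-149/6))*(-1/58) = -1639/3*(-1/58) = 1639/174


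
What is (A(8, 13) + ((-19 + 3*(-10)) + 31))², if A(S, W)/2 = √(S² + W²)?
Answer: 1256 - 72*√233 ≈ 156.97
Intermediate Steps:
A(S, W) = 2*√(S² + W²)
(A(8, 13) + ((-19 + 3*(-10)) + 31))² = (2*√(8² + 13²) + ((-19 + 3*(-10)) + 31))² = (2*√(64 + 169) + ((-19 - 30) + 31))² = (2*√233 + (-49 + 31))² = (2*√233 - 18)² = (-18 + 2*√233)²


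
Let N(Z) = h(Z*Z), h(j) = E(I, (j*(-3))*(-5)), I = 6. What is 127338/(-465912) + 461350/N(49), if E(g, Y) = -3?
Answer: -11941604623/77652 ≈ -1.5378e+5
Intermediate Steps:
h(j) = -3
N(Z) = -3
127338/(-465912) + 461350/N(49) = 127338/(-465912) + 461350/(-3) = 127338*(-1/465912) + 461350*(-1/3) = -21223/77652 - 461350/3 = -11941604623/77652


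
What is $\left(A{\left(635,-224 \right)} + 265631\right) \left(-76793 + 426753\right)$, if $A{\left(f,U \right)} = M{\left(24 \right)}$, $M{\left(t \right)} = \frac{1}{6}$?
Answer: $\frac{278880849260}{3} \approx 9.296 \cdot 10^{10}$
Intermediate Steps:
$M{\left(t \right)} = \frac{1}{6}$
$A{\left(f,U \right)} = \frac{1}{6}$
$\left(A{\left(635,-224 \right)} + 265631\right) \left(-76793 + 426753\right) = \left(\frac{1}{6} + 265631\right) \left(-76793 + 426753\right) = \frac{1593787}{6} \cdot 349960 = \frac{278880849260}{3}$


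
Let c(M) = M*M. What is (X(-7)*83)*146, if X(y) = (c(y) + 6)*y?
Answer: -4665430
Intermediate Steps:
c(M) = M**2
X(y) = y*(6 + y**2) (X(y) = (y**2 + 6)*y = (6 + y**2)*y = y*(6 + y**2))
(X(-7)*83)*146 = (-7*(6 + (-7)**2)*83)*146 = (-7*(6 + 49)*83)*146 = (-7*55*83)*146 = -385*83*146 = -31955*146 = -4665430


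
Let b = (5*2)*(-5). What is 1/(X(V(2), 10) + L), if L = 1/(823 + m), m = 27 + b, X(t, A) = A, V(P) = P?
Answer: 800/8001 ≈ 0.099988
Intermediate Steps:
b = -50 (b = 10*(-5) = -50)
m = -23 (m = 27 - 50 = -23)
L = 1/800 (L = 1/(823 - 23) = 1/800 ≈ 0.0012500)
1/(X(V(2), 10) + L) = 1/(10 + 1/800) = 1/(8001/800) = 800/8001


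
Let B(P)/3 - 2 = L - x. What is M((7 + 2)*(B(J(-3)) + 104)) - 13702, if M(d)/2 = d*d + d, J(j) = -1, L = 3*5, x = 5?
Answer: 3164018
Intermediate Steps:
L = 15
B(P) = 36 (B(P) = 6 + 3*(15 - 1*5) = 6 + 3*(15 - 5) = 6 + 3*10 = 6 + 30 = 36)
M(d) = 2*d + 2*d² (M(d) = 2*(d*d + d) = 2*(d² + d) = 2*(d + d²) = 2*d + 2*d²)
M((7 + 2)*(B(J(-3)) + 104)) - 13702 = 2*((7 + 2)*(36 + 104))*(1 + (7 + 2)*(36 + 104)) - 13702 = 2*(9*140)*(1 + 9*140) - 13702 = 2*1260*(1 + 1260) - 13702 = 2*1260*1261 - 13702 = 3177720 - 13702 = 3164018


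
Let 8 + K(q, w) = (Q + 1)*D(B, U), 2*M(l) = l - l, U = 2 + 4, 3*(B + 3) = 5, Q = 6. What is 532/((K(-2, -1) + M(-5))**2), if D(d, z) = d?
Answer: 1197/676 ≈ 1.7707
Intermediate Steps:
B = -4/3 (B = -3 + (1/3)*5 = -3 + 5/3 = -4/3 ≈ -1.3333)
U = 6
M(l) = 0 (M(l) = (l - l)/2 = (1/2)*0 = 0)
K(q, w) = -52/3 (K(q, w) = -8 + (6 + 1)*(-4/3) = -8 + 7*(-4/3) = -8 - 28/3 = -52/3)
532/((K(-2, -1) + M(-5))**2) = 532/((-52/3 + 0)**2) = 532/((-52/3)**2) = 532/(2704/9) = 532*(9/2704) = 1197/676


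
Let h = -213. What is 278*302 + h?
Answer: 83743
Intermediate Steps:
278*302 + h = 278*302 - 213 = 83956 - 213 = 83743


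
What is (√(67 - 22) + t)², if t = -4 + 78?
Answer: 5521 + 444*√5 ≈ 6513.8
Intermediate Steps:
t = 74
(√(67 - 22) + t)² = (√(67 - 22) + 74)² = (√45 + 74)² = (3*√5 + 74)² = (74 + 3*√5)²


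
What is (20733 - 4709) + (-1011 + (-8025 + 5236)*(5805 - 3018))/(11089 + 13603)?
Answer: 193945327/12346 ≈ 15709.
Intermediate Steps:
(20733 - 4709) + (-1011 + (-8025 + 5236)*(5805 - 3018))/(11089 + 13603) = 16024 + (-1011 - 2789*2787)/24692 = 16024 + (-1011 - 7772943)*(1/24692) = 16024 - 7773954*1/24692 = 16024 - 3886977/12346 = 193945327/12346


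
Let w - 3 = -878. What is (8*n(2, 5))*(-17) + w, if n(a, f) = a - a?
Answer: -875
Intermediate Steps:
n(a, f) = 0
w = -875 (w = 3 - 878 = -875)
(8*n(2, 5))*(-17) + w = (8*0)*(-17) - 875 = 0*(-17) - 875 = 0 - 875 = -875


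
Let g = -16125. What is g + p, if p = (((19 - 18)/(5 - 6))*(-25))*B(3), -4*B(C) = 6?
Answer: -32325/2 ≈ -16163.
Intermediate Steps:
B(C) = -3/2 (B(C) = -1/4*6 = -3/2)
p = -75/2 (p = (((19 - 18)/(5 - 6))*(-25))*(-3/2) = ((1/(-1))*(-25))*(-3/2) = ((1*(-1))*(-25))*(-3/2) = -1*(-25)*(-3/2) = 25*(-3/2) = -75/2 ≈ -37.500)
g + p = -16125 - 75/2 = -32325/2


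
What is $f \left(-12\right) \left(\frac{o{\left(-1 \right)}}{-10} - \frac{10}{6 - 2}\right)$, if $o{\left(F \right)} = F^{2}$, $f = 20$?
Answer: $624$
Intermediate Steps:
$f \left(-12\right) \left(\frac{o{\left(-1 \right)}}{-10} - \frac{10}{6 - 2}\right) = 20 \left(-12\right) \left(\frac{\left(-1\right)^{2}}{-10} - \frac{10}{6 - 2}\right) = - 240 \left(1 \left(- \frac{1}{10}\right) - \frac{10}{6 - 2}\right) = - 240 \left(- \frac{1}{10} - \frac{10}{4}\right) = - 240 \left(- \frac{1}{10} - \frac{5}{2}\right) = \left(-240\right) \left(- \frac{13}{5}\right) = 624$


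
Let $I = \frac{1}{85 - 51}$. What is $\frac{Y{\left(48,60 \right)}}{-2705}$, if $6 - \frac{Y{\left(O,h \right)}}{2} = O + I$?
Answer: $\frac{1429}{45985} \approx 0.031075$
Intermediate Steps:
$I = \frac{1}{34} \approx 0.029412$
$Y{\left(O,h \right)} = \frac{203}{17} - 2 O$ ($Y{\left(O,h \right)} = 12 - 2 \left(O + \frac{1}{34}\right) = 12 - 2 \left(\frac{1}{34} + O\right) = 12 - \left(\frac{1}{17} + 2 O\right) = \frac{203}{17} - 2 O$)
$\frac{Y{\left(48,60 \right)}}{-2705} = \frac{\frac{203}{17} - 96}{-2705} = \left(\frac{203}{17} - 96\right) \left(- \frac{1}{2705}\right) = \left(- \frac{1429}{17}\right) \left(- \frac{1}{2705}\right) = \frac{1429}{45985}$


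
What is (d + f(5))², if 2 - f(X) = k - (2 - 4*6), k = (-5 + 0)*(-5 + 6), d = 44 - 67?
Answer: 1444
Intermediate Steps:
d = -23
k = -5 (k = -5*1 = -5)
f(X) = -15 (f(X) = 2 - (-5 - (2 - 4*6)) = 2 - (-5 - (2 - 24)) = 2 - (-5 - 1*(-22)) = 2 - (-5 + 22) = 2 - 1*17 = 2 - 17 = -15)
(d + f(5))² = (-23 - 15)² = (-38)² = 1444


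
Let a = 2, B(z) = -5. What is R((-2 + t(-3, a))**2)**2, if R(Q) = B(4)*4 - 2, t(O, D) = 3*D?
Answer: 484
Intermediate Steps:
R(Q) = -22 (R(Q) = -5*4 - 2 = -20 - 2 = -22)
R((-2 + t(-3, a))**2)**2 = (-22)**2 = 484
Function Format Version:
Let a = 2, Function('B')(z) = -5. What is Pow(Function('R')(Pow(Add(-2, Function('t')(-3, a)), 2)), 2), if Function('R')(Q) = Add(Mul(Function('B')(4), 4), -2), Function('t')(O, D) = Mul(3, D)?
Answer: 484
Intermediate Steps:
Function('R')(Q) = -22 (Function('R')(Q) = Add(Mul(-5, 4), -2) = Add(-20, -2) = -22)
Pow(Function('R')(Pow(Add(-2, Function('t')(-3, a)), 2)), 2) = Pow(-22, 2) = 484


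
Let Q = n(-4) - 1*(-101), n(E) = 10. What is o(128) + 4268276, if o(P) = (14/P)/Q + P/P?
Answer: 30321839815/7104 ≈ 4.2683e+6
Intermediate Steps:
Q = 111 (Q = 10 - 1*(-101) = 10 + 101 = 111)
o(P) = 1 + 14/(111*P) (o(P) = (14/P)/111 + P/P = (14/P)*(1/111) + 1 = 14/(111*P) + 1 = 1 + 14/(111*P))
o(128) + 4268276 = (14/111 + 128)/128 + 4268276 = (1/128)*(14222/111) + 4268276 = 7111/7104 + 4268276 = 30321839815/7104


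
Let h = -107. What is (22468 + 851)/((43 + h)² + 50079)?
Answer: 23319/54175 ≈ 0.43044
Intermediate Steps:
(22468 + 851)/((43 + h)² + 50079) = (22468 + 851)/((43 - 107)² + 50079) = 23319/((-64)² + 50079) = 23319/(4096 + 50079) = 23319/54175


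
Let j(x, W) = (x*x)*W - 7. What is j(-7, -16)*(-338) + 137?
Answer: 267495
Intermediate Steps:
j(x, W) = -7 + W*x**2 (j(x, W) = x**2*W - 7 = W*x**2 - 7 = -7 + W*x**2)
j(-7, -16)*(-338) + 137 = (-7 - 16*(-7)**2)*(-338) + 137 = (-7 - 16*49)*(-338) + 137 = (-7 - 784)*(-338) + 137 = -791*(-338) + 137 = 267358 + 137 = 267495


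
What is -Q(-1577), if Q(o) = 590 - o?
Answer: -2167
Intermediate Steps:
-Q(-1577) = -(590 - 1*(-1577)) = -(590 + 1577) = -1*2167 = -2167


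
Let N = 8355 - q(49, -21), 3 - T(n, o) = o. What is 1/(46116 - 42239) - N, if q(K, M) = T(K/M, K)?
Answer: -32570676/3877 ≈ -8401.0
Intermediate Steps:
T(n, o) = 3 - o
q(K, M) = 3 - K
N = 8401 (N = 8355 - (3 - 1*49) = 8355 - (3 - 49) = 8355 - 1*(-46) = 8355 + 46 = 8401)
1/(46116 - 42239) - N = 1/(46116 - 42239) - 1*8401 = 1/3877 - 8401 = -32570676/3877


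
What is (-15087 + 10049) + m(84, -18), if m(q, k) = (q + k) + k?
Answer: -4990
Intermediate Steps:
m(q, k) = q + 2*k (m(q, k) = (k + q) + k = q + 2*k)
(-15087 + 10049) + m(84, -18) = (-15087 + 10049) + (84 + 2*(-18)) = -5038 + (84 - 36) = -5038 + 48 = -4990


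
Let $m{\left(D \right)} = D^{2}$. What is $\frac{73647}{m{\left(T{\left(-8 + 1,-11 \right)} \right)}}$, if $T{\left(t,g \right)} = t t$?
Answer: $\frac{1503}{49} \approx 30.673$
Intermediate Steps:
$T{\left(t,g \right)} = t^{2}$
$\frac{73647}{m{\left(T{\left(-8 + 1,-11 \right)} \right)}} = \frac{73647}{\left(\left(-8 + 1\right)^{2}\right)^{2}} = \frac{73647}{\left(\left(-7\right)^{2}\right)^{2}} = \frac{73647}{49^{2}} = \frac{73647}{2401} = 73647 \cdot \frac{1}{2401} = \frac{1503}{49}$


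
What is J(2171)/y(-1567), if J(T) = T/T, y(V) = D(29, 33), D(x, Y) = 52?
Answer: 1/52 ≈ 0.019231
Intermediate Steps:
y(V) = 52
J(T) = 1
J(2171)/y(-1567) = 1/52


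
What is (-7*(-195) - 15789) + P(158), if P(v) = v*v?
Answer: 10540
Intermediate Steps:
P(v) = v²
(-7*(-195) - 15789) + P(158) = (-7*(-195) - 15789) + 158² = (1365 - 15789) + 24964 = -14424 + 24964 = 10540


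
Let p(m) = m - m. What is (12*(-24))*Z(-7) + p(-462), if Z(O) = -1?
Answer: 288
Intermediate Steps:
p(m) = 0
(12*(-24))*Z(-7) + p(-462) = (12*(-24))*(-1) + 0 = -288*(-1) + 0 = 288 + 0 = 288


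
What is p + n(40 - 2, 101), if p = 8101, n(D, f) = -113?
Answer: 7988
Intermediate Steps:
p + n(40 - 2, 101) = 8101 - 113 = 7988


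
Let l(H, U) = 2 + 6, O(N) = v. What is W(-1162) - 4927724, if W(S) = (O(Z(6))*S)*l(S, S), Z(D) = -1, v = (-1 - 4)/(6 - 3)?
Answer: -14736692/3 ≈ -4.9122e+6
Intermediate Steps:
v = -5/3 ≈ -1.6667
O(N) = -5/3
l(H, U) = 8
W(S) = -40*S/3 (W(S) = -5*S/3*8 = -40*S/3)
W(-1162) - 4927724 = -40/3*(-1162) - 4927724 = 46480/3 - 4927724 = -14736692/3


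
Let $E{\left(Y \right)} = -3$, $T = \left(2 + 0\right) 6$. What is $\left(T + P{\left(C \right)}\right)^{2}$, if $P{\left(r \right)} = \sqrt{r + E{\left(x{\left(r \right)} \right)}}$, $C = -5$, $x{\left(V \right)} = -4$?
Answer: $136 + 48 i \sqrt{2} \approx 136.0 + 67.882 i$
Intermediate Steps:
$T = 12$ ($T = 2 \cdot 6 = 12$)
$P{\left(r \right)} = \sqrt{-3 + r}$ ($P{\left(r \right)} = \sqrt{r - 3} = \sqrt{-3 + r}$)
$\left(T + P{\left(C \right)}\right)^{2} = \left(12 + \sqrt{-3 - 5}\right)^{2} = \left(12 + \sqrt{-8}\right)^{2} = \left(12 + 2 i \sqrt{2}\right)^{2}$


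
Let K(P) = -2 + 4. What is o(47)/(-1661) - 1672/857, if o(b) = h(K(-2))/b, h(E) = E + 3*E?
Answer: -130534880/66903419 ≈ -1.9511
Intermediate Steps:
K(P) = 2
h(E) = 4*E
o(b) = 8/b (o(b) = (4*2)/b = 8/b)
o(47)/(-1661) - 1672/857 = (8/47)/(-1661) - 1672/857 = (8*(1/47))*(-1/1661) - 1672*1/857 = (8/47)*(-1/1661) - 1672/857 = -8/78067 - 1672/857 = -130534880/66903419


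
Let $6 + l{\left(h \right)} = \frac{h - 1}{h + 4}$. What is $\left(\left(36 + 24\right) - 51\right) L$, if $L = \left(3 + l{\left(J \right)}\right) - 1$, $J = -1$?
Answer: $-42$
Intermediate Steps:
$l{\left(h \right)} = -6 + \frac{-1 + h}{4 + h}$ ($l{\left(h \right)} = -6 + \frac{h - 1}{h + 4} = -6 + \frac{-1 + h}{4 + h}$)
$L = - \frac{14}{3}$ ($L = \left(3 + \frac{5 \left(-5 - -1\right)}{4 - 1}\right) - 1 = \left(3 + \frac{5 \left(-5 + 1\right)}{3}\right) - 1 = \left(3 + 5 \cdot \frac{1}{3} \left(-4\right)\right) - 1 = \left(3 - \frac{20}{3}\right) - 1 = - \frac{11}{3} - 1 = - \frac{14}{3} \approx -4.6667$)
$\left(\left(36 + 24\right) - 51\right) L = \left(\left(36 + 24\right) - 51\right) \left(- \frac{14}{3}\right) = \left(60 - 51\right) \left(- \frac{14}{3}\right) = 9 \left(- \frac{14}{3}\right) = -42$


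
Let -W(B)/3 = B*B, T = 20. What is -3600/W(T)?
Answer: 3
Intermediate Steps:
W(B) = -3*B**2 (W(B) = -3*B*B = -3*B**2)
-3600/W(T) = -3600/((-3*20**2)) = -3600/((-3*400)) = -3600/(-1200) = -3600*(-1/1200) = 3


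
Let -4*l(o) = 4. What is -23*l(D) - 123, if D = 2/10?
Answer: -100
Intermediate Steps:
D = 1/5 (D = 2*(1/10) = 1/5 ≈ 0.20000)
l(o) = -1 (l(o) = -1/4*4 = -1)
-23*l(D) - 123 = -23*(-1) - 123 = 23 - 123 = -100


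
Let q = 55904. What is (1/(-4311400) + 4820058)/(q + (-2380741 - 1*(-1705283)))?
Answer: -20781198061199/2671145115600 ≈ -7.7799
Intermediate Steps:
(1/(-4311400) + 4820058)/(q + (-2380741 - 1*(-1705283))) = (1/(-4311400) + 4820058)/(55904 + (-2380741 - 1*(-1705283))) = (-1/4311400 + 4820058)/(55904 + (-2380741 + 1705283)) = 20781198061199/(4311400*(55904 - 675458)) = (20781198061199/4311400)/(-619554) = (20781198061199/4311400)*(-1/619554) = -20781198061199/2671145115600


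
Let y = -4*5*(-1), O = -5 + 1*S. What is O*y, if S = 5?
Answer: 0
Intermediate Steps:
O = 0 (O = -5 + 1*5 = -5 + 5 = 0)
y = 20 (y = -20*(-1) = 20)
O*y = 0*20 = 0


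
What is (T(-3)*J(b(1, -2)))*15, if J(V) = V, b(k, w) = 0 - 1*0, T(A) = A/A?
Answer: 0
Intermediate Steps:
T(A) = 1
b(k, w) = 0 (b(k, w) = 0 + 0 = 0)
(T(-3)*J(b(1, -2)))*15 = (1*0)*15 = 0*15 = 0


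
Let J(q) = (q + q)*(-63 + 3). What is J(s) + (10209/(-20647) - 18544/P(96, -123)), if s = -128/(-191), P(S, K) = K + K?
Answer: -2682958253/485059971 ≈ -5.5312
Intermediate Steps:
P(S, K) = 2*K
s = 128/191 (s = -128*(-1/191) = 128/191 ≈ 0.67016)
J(q) = -120*q (J(q) = (2*q)*(-60) = -120*q)
J(s) + (10209/(-20647) - 18544/P(96, -123)) = -120*128/191 + (10209/(-20647) - 18544/(2*(-123))) = -15360/191 + (10209*(-1/20647) - 18544/(-246)) = -15360/191 + (-10209/20647 - 18544*(-1/246)) = -15360/191 + (-10209/20647 + 9272/123) = -15360/191 + 190183277/2539581 = -2682958253/485059971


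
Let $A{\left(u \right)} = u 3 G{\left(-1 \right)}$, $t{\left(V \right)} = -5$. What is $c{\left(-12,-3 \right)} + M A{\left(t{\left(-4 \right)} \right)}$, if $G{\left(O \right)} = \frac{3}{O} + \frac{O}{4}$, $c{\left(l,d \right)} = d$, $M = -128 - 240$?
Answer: $-17943$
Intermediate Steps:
$M = -368$ ($M = -128 - 240 = -368$)
$G{\left(O \right)} = \frac{3}{O} + \frac{O}{4}$ ($G{\left(O \right)} = \frac{3}{O} + O \frac{1}{4} = \frac{3}{O} + \frac{O}{4}$)
$A{\left(u \right)} = - \frac{39 u}{4}$ ($A{\left(u \right)} = u 3 \left(\frac{3}{-1} + \frac{1}{4} \left(-1\right)\right) = 3 u \left(3 \left(-1\right) - \frac{1}{4}\right) = 3 u \left(-3 - \frac{1}{4}\right) = 3 u \left(- \frac{13}{4}\right) = - \frac{39 u}{4}$)
$c{\left(-12,-3 \right)} + M A{\left(t{\left(-4 \right)} \right)} = -3 - 368 \left(\left(- \frac{39}{4}\right) \left(-5\right)\right) = -3 - 17940 = -17943$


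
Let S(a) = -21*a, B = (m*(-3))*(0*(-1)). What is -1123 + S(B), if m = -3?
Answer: -1123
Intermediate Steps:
B = 0 (B = (-3*(-3))*(0*(-1)) = 9*0 = 0)
-1123 + S(B) = -1123 - 21*0 = -1123 + 0 = -1123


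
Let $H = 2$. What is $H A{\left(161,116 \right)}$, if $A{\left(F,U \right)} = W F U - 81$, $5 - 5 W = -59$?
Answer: $\frac{2389718}{5} \approx 4.7794 \cdot 10^{5}$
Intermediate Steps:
$W = \frac{64}{5}$ ($W = 1 - - \frac{59}{5} = 1 + \frac{59}{5} = \frac{64}{5} \approx 12.8$)
$A{\left(F,U \right)} = -81 + \frac{64 F U}{5}$ ($A{\left(F,U \right)} = \frac{64 F}{5} U - 81 = \frac{64 F U}{5} - 81 = -81 + \frac{64 F U}{5}$)
$H A{\left(161,116 \right)} = 2 \left(-81 + \frac{64}{5} \cdot 161 \cdot 116\right) = 2 \left(-81 + \frac{1195264}{5}\right) = 2 \cdot \frac{1194859}{5} = \frac{2389718}{5}$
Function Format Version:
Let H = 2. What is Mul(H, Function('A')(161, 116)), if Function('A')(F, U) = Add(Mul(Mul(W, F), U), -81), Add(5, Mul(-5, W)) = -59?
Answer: Rational(2389718, 5) ≈ 4.7794e+5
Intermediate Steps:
W = Rational(64, 5) (W = Add(1, Mul(Rational(-1, 5), -59)) = Add(1, Rational(59, 5)) = Rational(64, 5) ≈ 12.800)
Function('A')(F, U) = Add(-81, Mul(Rational(64, 5), F, U)) (Function('A')(F, U) = Add(Mul(Mul(Rational(64, 5), F), U), -81) = Add(Mul(Rational(64, 5), F, U), -81) = Add(-81, Mul(Rational(64, 5), F, U)))
Mul(H, Function('A')(161, 116)) = Mul(2, Add(-81, Mul(Rational(64, 5), 161, 116))) = Mul(2, Add(-81, Rational(1195264, 5))) = Mul(2, Rational(1194859, 5)) = Rational(2389718, 5)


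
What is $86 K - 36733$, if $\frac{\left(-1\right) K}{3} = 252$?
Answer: $-101749$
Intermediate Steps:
$K = -756$ ($K = \left(-3\right) 252 = -756$)
$86 K - 36733 = 86 \left(-756\right) - 36733 = -65016 - 36733 = -101749$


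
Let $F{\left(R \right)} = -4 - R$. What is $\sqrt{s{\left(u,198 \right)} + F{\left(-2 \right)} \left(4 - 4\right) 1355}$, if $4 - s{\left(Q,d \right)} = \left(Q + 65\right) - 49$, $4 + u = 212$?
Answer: $2 i \sqrt{55} \approx 14.832 i$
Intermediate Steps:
$u = 208$ ($u = -4 + 212 = 208$)
$s{\left(Q,d \right)} = -12 - Q$ ($s{\left(Q,d \right)} = 4 - \left(\left(Q + 65\right) - 49\right) = 4 - \left(\left(65 + Q\right) - 49\right) = 4 - \left(16 + Q\right) = -12 - Q$)
$\sqrt{s{\left(u,198 \right)} + F{\left(-2 \right)} \left(4 - 4\right) 1355} = \sqrt{\left(-12 - 208\right) + \left(-4 - -2\right) \left(4 - 4\right) 1355} = \sqrt{\left(-12 - 208\right) + \left(-4 + 2\right) 0 \cdot 1355} = \sqrt{-220 + \left(-2\right) 0 \cdot 1355} = \sqrt{-220 + 0 \cdot 1355} = \sqrt{-220 + 0} = \sqrt{-220} = 2 i \sqrt{55}$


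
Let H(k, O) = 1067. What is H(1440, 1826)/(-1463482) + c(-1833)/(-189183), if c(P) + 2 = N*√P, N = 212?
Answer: -198931297/276865915206 - 212*I*√1833/189183 ≈ -0.00071851 - 0.047977*I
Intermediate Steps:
c(P) = -2 + 212*√P
H(1440, 1826)/(-1463482) + c(-1833)/(-189183) = 1067/(-1463482) + (-2 + 212*√(-1833))/(-189183) = 1067*(-1/1463482) + (-2 + 212*(I*√1833))*(-1/189183) = -1067/1463482 + (-2 + 212*I*√1833)*(-1/189183) = -1067/1463482 + (2/189183 - 212*I*√1833/189183) = -198931297/276865915206 - 212*I*√1833/189183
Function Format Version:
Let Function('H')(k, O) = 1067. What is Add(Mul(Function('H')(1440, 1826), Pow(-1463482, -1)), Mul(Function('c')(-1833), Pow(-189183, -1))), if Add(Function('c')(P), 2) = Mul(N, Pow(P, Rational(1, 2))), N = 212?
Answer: Add(Rational(-198931297, 276865915206), Mul(Rational(-212, 189183), I, Pow(1833, Rational(1, 2)))) ≈ Add(-0.00071851, Mul(-0.047977, I))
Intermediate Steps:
Function('c')(P) = Add(-2, Mul(212, Pow(P, Rational(1, 2))))
Add(Mul(Function('H')(1440, 1826), Pow(-1463482, -1)), Mul(Function('c')(-1833), Pow(-189183, -1))) = Add(Mul(1067, Pow(-1463482, -1)), Mul(Add(-2, Mul(212, Pow(-1833, Rational(1, 2)))), Pow(-189183, -1))) = Add(Mul(1067, Rational(-1, 1463482)), Mul(Add(-2, Mul(212, Mul(I, Pow(1833, Rational(1, 2))))), Rational(-1, 189183))) = Add(Rational(-1067, 1463482), Mul(Add(-2, Mul(212, I, Pow(1833, Rational(1, 2)))), Rational(-1, 189183))) = Add(Rational(-1067, 1463482), Add(Rational(2, 189183), Mul(Rational(-212, 189183), I, Pow(1833, Rational(1, 2))))) = Add(Rational(-198931297, 276865915206), Mul(Rational(-212, 189183), I, Pow(1833, Rational(1, 2))))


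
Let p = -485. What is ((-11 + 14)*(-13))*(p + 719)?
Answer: -9126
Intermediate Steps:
((-11 + 14)*(-13))*(p + 719) = ((-11 + 14)*(-13))*(-485 + 719) = (3*(-13))*234 = -39*234 = -9126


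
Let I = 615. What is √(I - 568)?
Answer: √47 ≈ 6.8557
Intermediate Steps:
√(I - 568) = √(615 - 568) = √47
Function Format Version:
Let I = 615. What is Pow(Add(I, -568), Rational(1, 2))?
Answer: Pow(47, Rational(1, 2)) ≈ 6.8557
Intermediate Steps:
Pow(Add(I, -568), Rational(1, 2)) = Pow(Add(615, -568), Rational(1, 2)) = Pow(47, Rational(1, 2))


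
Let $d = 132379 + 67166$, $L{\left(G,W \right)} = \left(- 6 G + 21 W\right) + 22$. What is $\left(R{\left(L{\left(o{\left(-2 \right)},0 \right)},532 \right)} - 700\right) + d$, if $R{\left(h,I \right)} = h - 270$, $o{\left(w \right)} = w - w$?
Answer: $198597$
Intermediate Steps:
$o{\left(w \right)} = 0$
$L{\left(G,W \right)} = 22 - 6 G + 21 W$
$d = 199545$
$R{\left(h,I \right)} = -270 + h$
$\left(R{\left(L{\left(o{\left(-2 \right)},0 \right)},532 \right)} - 700\right) + d = \left(\left(-270 + \left(22 - 0 + 21 \cdot 0\right)\right) - 700\right) + 199545 = \left(\left(-270 + \left(22 + 0 + 0\right)\right) - 700\right) + 199545 = \left(\left(-270 + 22\right) - 700\right) + 199545 = \left(-248 - 700\right) + 199545 = -948 + 199545 = 198597$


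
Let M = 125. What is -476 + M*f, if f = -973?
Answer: -122101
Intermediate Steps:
-476 + M*f = -476 + 125*(-973) = -476 - 121625 = -122101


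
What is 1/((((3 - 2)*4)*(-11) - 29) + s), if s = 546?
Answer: 1/473 ≈ 0.0021142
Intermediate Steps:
1/((((3 - 2)*4)*(-11) - 29) + s) = 1/((((3 - 2)*4)*(-11) - 29) + 546) = 1/(((1*4)*(-11) - 29) + 546) = 1/((4*(-11) - 29) + 546) = 1/((-44 - 29) + 546) = 1/(-73 + 546) = 1/473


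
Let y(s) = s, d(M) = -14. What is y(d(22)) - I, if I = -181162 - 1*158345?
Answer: 339493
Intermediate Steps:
I = -339507 (I = -181162 - 158345 = -339507)
y(d(22)) - I = -14 - 1*(-339507) = -14 + 339507 = 339493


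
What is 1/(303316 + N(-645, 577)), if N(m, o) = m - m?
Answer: 1/303316 ≈ 3.2969e-6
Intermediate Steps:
N(m, o) = 0
1/(303316 + N(-645, 577)) = 1/(303316 + 0) = 1/303316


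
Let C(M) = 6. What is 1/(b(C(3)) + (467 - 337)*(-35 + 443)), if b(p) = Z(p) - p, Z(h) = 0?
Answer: 1/53034 ≈ 1.8856e-5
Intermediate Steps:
b(p) = -p (b(p) = 0 - p = -p)
1/(b(C(3)) + (467 - 337)*(-35 + 443)) = 1/(-1*6 + (467 - 337)*(-35 + 443)) = 1/(-6 + 130*408) = 1/(-6 + 53040) = 1/53034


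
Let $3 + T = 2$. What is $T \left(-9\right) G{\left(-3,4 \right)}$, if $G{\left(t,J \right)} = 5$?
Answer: $45$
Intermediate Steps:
$T = -1$ ($T = -3 + 2 = -1$)
$T \left(-9\right) G{\left(-3,4 \right)} = \left(-1\right) \left(-9\right) 5 = 9 \cdot 5 = 45$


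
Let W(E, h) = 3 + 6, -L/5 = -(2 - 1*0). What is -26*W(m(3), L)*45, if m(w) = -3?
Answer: -10530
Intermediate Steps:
L = 10 (L = -(-5)*(2 - 1*0) = -(-5)*(2 + 0) = -(-5)*2 = -5*(-2) = 10)
W(E, h) = 9
-26*W(m(3), L)*45 = -26*9*45 = -234*45 = -10530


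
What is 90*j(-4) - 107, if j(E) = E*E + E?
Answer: 973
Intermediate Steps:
j(E) = E + E² (j(E) = E² + E = E + E²)
90*j(-4) - 107 = 90*(-4*(1 - 4)) - 107 = 90*(-4*(-3)) - 107 = 90*12 - 107 = 1080 - 107 = 973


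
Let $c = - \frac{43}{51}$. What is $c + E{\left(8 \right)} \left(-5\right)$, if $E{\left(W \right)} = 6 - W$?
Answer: $\frac{467}{51} \approx 9.1569$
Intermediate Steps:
$c = - \frac{43}{51}$ ($c = \left(-43\right) \frac{1}{51} = - \frac{43}{51} \approx -0.84314$)
$c + E{\left(8 \right)} \left(-5\right) = - \frac{43}{51} + \left(6 - 8\right) \left(-5\right) = - \frac{43}{51} - -10 = - \frac{43}{51} + 10 = \frac{467}{51}$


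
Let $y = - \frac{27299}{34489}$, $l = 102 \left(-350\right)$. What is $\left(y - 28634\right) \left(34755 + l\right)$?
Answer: $\frac{133324018875}{4927} \approx 2.706 \cdot 10^{7}$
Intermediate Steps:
$l = -35700$
$y = - \frac{27299}{34489}$ ($y = \left(-27299\right) \frac{1}{34489} = - \frac{27299}{34489} \approx -0.79153$)
$\left(y - 28634\right) \left(34755 + l\right) = \left(- \frac{27299}{34489} - 28634\right) \left(34755 - 35700\right) = \left(- \frac{987585325}{34489}\right) \left(-945\right) = \frac{133324018875}{4927}$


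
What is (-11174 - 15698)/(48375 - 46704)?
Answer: -26872/1671 ≈ -16.081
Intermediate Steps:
(-11174 - 15698)/(48375 - 46704) = -26872/1671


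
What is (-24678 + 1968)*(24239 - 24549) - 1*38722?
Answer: 7001378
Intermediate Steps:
(-24678 + 1968)*(24239 - 24549) - 1*38722 = -22710*(-310) - 38722 = 7040100 - 38722 = 7001378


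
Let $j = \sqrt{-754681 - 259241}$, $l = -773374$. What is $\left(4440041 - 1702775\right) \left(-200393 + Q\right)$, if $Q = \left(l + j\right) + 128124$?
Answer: $-2314749832038 + 8211798 i \sqrt{112658} \approx -2.3147 \cdot 10^{12} + 2.7563 \cdot 10^{9} i$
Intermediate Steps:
$j = 3 i \sqrt{112658}$ ($j = \sqrt{-1013922} = 3 i \sqrt{112658} \approx 1006.9 i$)
$Q = -645250 + 3 i \sqrt{112658}$ ($Q = \left(-773374 + 3 i \sqrt{112658}\right) + 128124 = -645250 + 3 i \sqrt{112658} \approx -6.4525 \cdot 10^{5} + 1006.9 i$)
$\left(4440041 - 1702775\right) \left(-200393 + Q\right) = \left(4440041 - 1702775\right) \left(-200393 - \left(645250 - 3 i \sqrt{112658}\right)\right) = 2737266 \left(-845643 + 3 i \sqrt{112658}\right) = -2314749832038 + 8211798 i \sqrt{112658}$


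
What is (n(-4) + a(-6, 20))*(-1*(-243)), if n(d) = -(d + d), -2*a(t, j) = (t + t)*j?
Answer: 31104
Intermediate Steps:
a(t, j) = -j*t (a(t, j) = -(t + t)*j/2 = -2*t*j/2 = -j*t)
n(d) = -2*d
(n(-4) + a(-6, 20))*(-1*(-243)) = (-2*(-4) - 1*20*(-6))*(-1*(-243)) = (8 + 120)*243 = 128*243 = 31104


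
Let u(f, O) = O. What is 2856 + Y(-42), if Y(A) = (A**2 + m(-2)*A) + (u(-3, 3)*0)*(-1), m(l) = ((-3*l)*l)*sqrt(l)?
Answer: 4620 + 504*I*sqrt(2) ≈ 4620.0 + 712.76*I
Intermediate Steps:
m(l) = -3*l**(5/2) (m(l) = (-3*l**2)*sqrt(l) = -3*l**(5/2))
Y(A) = A**2 - 12*I*A*sqrt(2) (Y(A) = (A**2 + (-12*I*sqrt(2))*A) + (3*0)*(-1) = (A**2 + (-12*I*sqrt(2))*A) + 0*(-1) = (A**2 + (-12*I*sqrt(2))*A) + 0 = (A**2 - 12*I*A*sqrt(2)) + 0 = A**2 - 12*I*A*sqrt(2))
2856 + Y(-42) = 2856 - 42*(-42 - 12*I*sqrt(2)) = 2856 + (1764 + 504*I*sqrt(2)) = 4620 + 504*I*sqrt(2)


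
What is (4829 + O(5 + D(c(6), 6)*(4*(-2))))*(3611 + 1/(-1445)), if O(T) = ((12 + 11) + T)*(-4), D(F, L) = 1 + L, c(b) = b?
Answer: 25781614254/1445 ≈ 1.7842e+7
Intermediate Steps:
O(T) = -92 - 4*T (O(T) = (23 + T)*(-4) = -92 - 4*T)
(4829 + O(5 + D(c(6), 6)*(4*(-2))))*(3611 + 1/(-1445)) = (4829 + (-92 - 4*(5 + (1 + 6)*(4*(-2)))))*(3611 + 1/(-1445)) = (4829 + (-92 - 4*(5 + 7*(-8))))*(3611 - 1/1445) = (4829 + (-92 - 4*(5 - 56)))*(5217894/1445) = (4829 + (-92 - 4*(-51)))*(5217894/1445) = (4829 + (-92 + 204))*(5217894/1445) = (4829 + 112)*(5217894/1445) = 4941*(5217894/1445) = 25781614254/1445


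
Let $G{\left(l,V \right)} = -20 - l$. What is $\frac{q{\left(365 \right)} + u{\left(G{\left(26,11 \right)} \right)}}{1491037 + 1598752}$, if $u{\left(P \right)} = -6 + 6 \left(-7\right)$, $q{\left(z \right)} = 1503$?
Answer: $\frac{1455}{3089789} \approx 0.00047091$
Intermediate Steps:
$u{\left(P \right)} = -48$ ($u{\left(P \right)} = -6 - 42 = -48$)
$\frac{q{\left(365 \right)} + u{\left(G{\left(26,11 \right)} \right)}}{1491037 + 1598752} = \frac{1503 - 48}{1491037 + 1598752} = \frac{1455}{3089789}$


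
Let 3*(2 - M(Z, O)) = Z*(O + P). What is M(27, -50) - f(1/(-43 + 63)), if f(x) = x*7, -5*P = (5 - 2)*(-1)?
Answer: 1785/4 ≈ 446.25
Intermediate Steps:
P = 3/5 (P = -(5 - 2)*(-1)/5 = -3*(-1)/5 = -1/5*(-3) = 3/5 ≈ 0.60000)
f(x) = 7*x
M(Z, O) = 2 - Z*(3/5 + O)/3 (M(Z, O) = 2 - Z*(O + 3/5)/3 = 2 - Z*(3/5 + O)/3)
M(27, -50) - f(1/(-43 + 63)) = (2 - 1/5*27 - 1/3*(-50)*27) - 7/(-43 + 63) = (2 - 27/5 + 450) - 7/20 = 2233/5 - 7/20 = 1785/4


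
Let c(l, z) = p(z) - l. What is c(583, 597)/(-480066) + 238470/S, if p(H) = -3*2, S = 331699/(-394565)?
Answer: -1457107397905019/5136690714 ≈ -2.8367e+5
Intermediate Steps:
S = -331699/394565 (S = 331699*(-1/394565) = -331699/394565 ≈ -0.84067)
p(H) = -6
c(l, z) = -6 - l
c(583, 597)/(-480066) + 238470/S = (-6 - 1*583)/(-480066) + 238470/(-331699/394565) = (-6 - 583)*(-1/480066) + 238470*(-394565/331699) = -589*(-1/480066) - 94091915550/331699 = 19/15486 - 94091915550/331699 = -1457107397905019/5136690714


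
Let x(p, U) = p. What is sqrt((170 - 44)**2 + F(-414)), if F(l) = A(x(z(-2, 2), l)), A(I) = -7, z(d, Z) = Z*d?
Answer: sqrt(15869) ≈ 125.97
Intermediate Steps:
F(l) = -7
sqrt((170 - 44)**2 + F(-414)) = sqrt((170 - 44)**2 - 7) = sqrt(126**2 - 7) = sqrt(15876 - 7) = sqrt(15869)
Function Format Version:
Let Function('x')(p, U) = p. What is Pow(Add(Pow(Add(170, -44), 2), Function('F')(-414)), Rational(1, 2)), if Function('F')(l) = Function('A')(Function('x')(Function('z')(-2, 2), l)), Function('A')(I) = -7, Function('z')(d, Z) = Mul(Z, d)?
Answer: Pow(15869, Rational(1, 2)) ≈ 125.97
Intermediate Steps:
Function('F')(l) = -7
Pow(Add(Pow(Add(170, -44), 2), Function('F')(-414)), Rational(1, 2)) = Pow(Add(Pow(Add(170, -44), 2), -7), Rational(1, 2)) = Pow(Add(Pow(126, 2), -7), Rational(1, 2)) = Pow(Add(15876, -7), Rational(1, 2)) = Pow(15869, Rational(1, 2))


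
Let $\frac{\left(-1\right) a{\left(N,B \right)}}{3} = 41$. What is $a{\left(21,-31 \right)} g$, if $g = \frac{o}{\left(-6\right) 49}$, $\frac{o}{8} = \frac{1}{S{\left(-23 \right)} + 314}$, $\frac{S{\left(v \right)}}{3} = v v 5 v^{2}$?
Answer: $\frac{164}{205698521} \approx 7.9728 \cdot 10^{-7}$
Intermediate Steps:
$a{\left(N,B \right)} = -123$ ($a{\left(N,B \right)} = \left(-3\right) 41 = -123$)
$S{\left(v \right)} = 15 v^{4}$ ($S{\left(v \right)} = 3 v v 5 v^{2} = 3 v^{2} \cdot 5 v^{2} = 3 \cdot 5 v^{2} v^{2} = 3 \cdot 5 v^{4} = 15 v^{4}$)
$o = \frac{8}{4197929}$ ($o = \frac{8}{15 \left(-23\right)^{4} + 314} = \frac{8}{15 \cdot 279841 + 314} = \frac{8}{4197615 + 314} = \frac{8}{4197929} \approx 1.9057 \cdot 10^{-6}$)
$g = - \frac{4}{617095563}$ ($g = \frac{8}{4197929 \left(\left(-6\right) 49\right)} = \frac{8}{4197929 \left(-294\right)} = \frac{8}{4197929} \left(- \frac{1}{294}\right) = - \frac{4}{617095563} \approx -6.482 \cdot 10^{-9}$)
$a{\left(21,-31 \right)} g = \left(-123\right) \left(- \frac{4}{617095563}\right) = \frac{164}{205698521}$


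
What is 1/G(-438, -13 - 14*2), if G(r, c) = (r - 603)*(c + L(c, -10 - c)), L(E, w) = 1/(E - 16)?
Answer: 19/811286 ≈ 2.3420e-5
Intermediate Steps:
L(E, w) = 1/(-16 + E)
G(r, c) = (-603 + r)*(c + 1/(-16 + c)) (G(r, c) = (r - 603)*(c + 1/(-16 + c)) = (-603 + r)*(c + 1/(-16 + c)))
1/G(-438, -13 - 14*2) = 1/((-603 - 438 + (-13 - 14*2)*(-603 - 438)*(-16 + (-13 - 14*2)))/(-16 + (-13 - 14*2))) = 1/((-603 - 438 + (-13 - 28)*(-1041)*(-16 + (-13 - 28)))/(-16 + (-13 - 28))) = 1/((-603 - 438 - 41*(-1041)*(-16 - 41))/(-16 - 41)) = 1/((-603 - 438 - 41*(-1041)*(-57))/(-57)) = 1/(-(-603 - 438 - 2432817)/57) = 1/(-1/57*(-2433858)) = 1/(811286/19) = 19/811286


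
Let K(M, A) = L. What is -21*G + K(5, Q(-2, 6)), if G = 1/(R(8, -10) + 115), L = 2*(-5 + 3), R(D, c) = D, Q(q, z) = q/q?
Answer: -171/41 ≈ -4.1707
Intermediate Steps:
Q(q, z) = 1
L = -4 (L = 2*(-2) = -4)
G = 1/123 (G = 1/(8 + 115) = 1/123 ≈ 0.0081301)
K(M, A) = -4
-21*G + K(5, Q(-2, 6)) = -21*1/123 - 4 = -7/41 - 4 = -171/41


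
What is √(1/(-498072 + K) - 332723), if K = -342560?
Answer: I*√58780688417718046/420316 ≈ 576.82*I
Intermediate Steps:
√(1/(-498072 + K) - 332723) = √(1/(-498072 - 342560) - 332723) = √(1/(-840632) - 332723) = √(-1/840632 - 332723) = √(-279697600937/840632) = I*√58780688417718046/420316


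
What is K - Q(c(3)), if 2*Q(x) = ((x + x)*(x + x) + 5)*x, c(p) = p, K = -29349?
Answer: -58821/2 ≈ -29411.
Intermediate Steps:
Q(x) = x*(5 + 4*x²)/2 (Q(x) = (((x + x)*(x + x) + 5)*x)/2 = (((2*x)*(2*x) + 5)*x)/2 = ((4*x² + 5)*x)/2 = ((5 + 4*x²)*x)/2 = (x*(5 + 4*x²))/2 = x*(5 + 4*x²)/2)
K - Q(c(3)) = -29349 - 3*(5 + 4*3²)/2 = -29349 - 3*(5 + 4*9)/2 = -29349 - 3*(5 + 36)/2 = -29349 - 3*41/2 = -29349 - 1*123/2 = -29349 - 123/2 = -58821/2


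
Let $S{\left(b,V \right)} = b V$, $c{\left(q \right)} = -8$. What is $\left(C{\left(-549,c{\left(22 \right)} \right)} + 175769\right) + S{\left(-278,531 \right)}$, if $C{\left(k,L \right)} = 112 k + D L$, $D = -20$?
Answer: $-33177$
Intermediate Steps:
$S{\left(b,V \right)} = V b$
$C{\left(k,L \right)} = - 20 L + 112 k$ ($C{\left(k,L \right)} = 112 k - 20 L = - 20 L + 112 k$)
$\left(C{\left(-549,c{\left(22 \right)} \right)} + 175769\right) + S{\left(-278,531 \right)} = \left(\left(\left(-20\right) \left(-8\right) + 112 \left(-549\right)\right) + 175769\right) + 531 \left(-278\right) = \left(\left(160 - 61488\right) + 175769\right) - 147618 = \left(-61328 + 175769\right) - 147618 = 114441 - 147618 = -33177$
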